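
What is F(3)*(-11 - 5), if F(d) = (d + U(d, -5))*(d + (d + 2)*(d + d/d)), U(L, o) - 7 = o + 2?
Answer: -2576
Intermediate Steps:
U(L, o) = 9 + o (U(L, o) = 7 + (o + 2) = 7 + (2 + o) = 9 + o)
F(d) = (4 + d)*(d + (1 + d)*(2 + d)) (F(d) = (d + (9 - 5))*(d + (d + 2)*(d + d/d)) = (d + 4)*(d + (2 + d)*(d + 1)) = (4 + d)*(d + (2 + d)*(1 + d)) = (4 + d)*(d + (1 + d)*(2 + d)))
F(3)*(-11 - 5) = (8 + 3**3 + 8*3**2 + 18*3)*(-11 - 5) = (8 + 27 + 8*9 + 54)*(-16) = (8 + 27 + 72 + 54)*(-16) = 161*(-16) = -2576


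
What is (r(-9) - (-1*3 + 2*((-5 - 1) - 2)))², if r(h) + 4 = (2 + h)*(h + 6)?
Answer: 1296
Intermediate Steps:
r(h) = -4 + (2 + h)*(6 + h) (r(h) = -4 + (2 + h)*(h + 6) = -4 + (2 + h)*(6 + h))
(r(-9) - (-1*3 + 2*((-5 - 1) - 2)))² = ((8 + (-9)² + 8*(-9)) - (-1*3 + 2*((-5 - 1) - 2)))² = ((8 + 81 - 72) - (-3 + 2*(-6 - 2)))² = (17 - (-3 + 2*(-8)))² = (17 - (-3 - 16))² = (17 - 1*(-19))² = (17 + 19)² = 36² = 1296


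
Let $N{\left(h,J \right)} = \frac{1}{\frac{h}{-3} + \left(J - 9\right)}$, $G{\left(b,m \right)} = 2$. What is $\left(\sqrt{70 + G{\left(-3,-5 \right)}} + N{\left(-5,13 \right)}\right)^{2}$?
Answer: $\frac{20817}{289} + \frac{36 \sqrt{2}}{17} \approx 75.026$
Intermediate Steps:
$N{\left(h,J \right)} = \frac{1}{-9 + J - \frac{h}{3}}$ ($N{\left(h,J \right)} = \frac{1}{h \left(- \frac{1}{3}\right) + \left(-9 + J\right)} = \frac{1}{- \frac{h}{3} + \left(-9 + J\right)} = \frac{1}{-9 + J - \frac{h}{3}}$)
$\left(\sqrt{70 + G{\left(-3,-5 \right)}} + N{\left(-5,13 \right)}\right)^{2} = \left(\sqrt{70 + 2} - \frac{3}{27 - 5 - 39}\right)^{2} = \left(\sqrt{72} - \frac{3}{27 - 5 - 39}\right)^{2} = \left(6 \sqrt{2} - \frac{3}{-17}\right)^{2} = \left(6 \sqrt{2} - - \frac{3}{17}\right)^{2} = \left(6 \sqrt{2} + \frac{3}{17}\right)^{2} = \left(\frac{3}{17} + 6 \sqrt{2}\right)^{2}$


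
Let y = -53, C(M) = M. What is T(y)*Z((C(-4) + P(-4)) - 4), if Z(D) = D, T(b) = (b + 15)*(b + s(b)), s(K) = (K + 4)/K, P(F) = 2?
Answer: -629280/53 ≈ -11873.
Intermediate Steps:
s(K) = (4 + K)/K
T(b) = (15 + b)*(b + (4 + b)/b) (T(b) = (b + 15)*(b + (4 + b)/b) = (15 + b)*(b + (4 + b)/b))
T(y)*Z((C(-4) + P(-4)) - 4) = (19 + (-53)**2 + 16*(-53) + 60/(-53))*((-4 + 2) - 4) = (19 + 2809 - 848 + 60*(-1/53))*(-2 - 4) = (19 + 2809 - 848 - 60/53)*(-6) = (104880/53)*(-6) = -629280/53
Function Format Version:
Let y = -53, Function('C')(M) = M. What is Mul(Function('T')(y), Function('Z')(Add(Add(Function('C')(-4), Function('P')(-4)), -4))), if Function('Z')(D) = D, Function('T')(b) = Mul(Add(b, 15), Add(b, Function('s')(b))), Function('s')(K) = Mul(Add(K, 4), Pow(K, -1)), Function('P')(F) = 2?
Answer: Rational(-629280, 53) ≈ -11873.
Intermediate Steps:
Function('s')(K) = Mul(Pow(K, -1), Add(4, K)) (Function('s')(K) = Mul(Add(4, K), Pow(K, -1)) = Mul(Pow(K, -1), Add(4, K)))
Function('T')(b) = Mul(Add(15, b), Add(b, Mul(Pow(b, -1), Add(4, b)))) (Function('T')(b) = Mul(Add(b, 15), Add(b, Mul(Pow(b, -1), Add(4, b)))) = Mul(Add(15, b), Add(b, Mul(Pow(b, -1), Add(4, b)))))
Mul(Function('T')(y), Function('Z')(Add(Add(Function('C')(-4), Function('P')(-4)), -4))) = Mul(Add(19, Pow(-53, 2), Mul(16, -53), Mul(60, Pow(-53, -1))), Add(Add(-4, 2), -4)) = Mul(Add(19, 2809, -848, Mul(60, Rational(-1, 53))), Add(-2, -4)) = Mul(Add(19, 2809, -848, Rational(-60, 53)), -6) = Mul(Rational(104880, 53), -6) = Rational(-629280, 53)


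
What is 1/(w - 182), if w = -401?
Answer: -1/583 ≈ -0.0017153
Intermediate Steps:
1/(w - 182) = 1/(-401 - 182) = 1/(-583) = -1/583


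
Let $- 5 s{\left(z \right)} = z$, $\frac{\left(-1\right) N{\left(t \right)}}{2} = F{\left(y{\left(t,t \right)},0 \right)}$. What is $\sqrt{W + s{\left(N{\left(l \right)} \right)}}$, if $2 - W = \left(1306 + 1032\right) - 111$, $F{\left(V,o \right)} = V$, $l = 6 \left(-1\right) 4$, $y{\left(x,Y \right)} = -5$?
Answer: $i \sqrt{2227} \approx 47.191 i$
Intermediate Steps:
$l = -24$ ($l = \left(-6\right) 4 = -24$)
$N{\left(t \right)} = 10$ ($N{\left(t \right)} = \left(-2\right) \left(-5\right) = 10$)
$s{\left(z \right)} = - \frac{z}{5}$
$W = -2225$ ($W = 2 - \left(\left(1306 + 1032\right) - 111\right) = 2 - \left(2338 - 111\right) = 2 - 2227 = -2225$)
$\sqrt{W + s{\left(N{\left(l \right)} \right)}} = \sqrt{-2225 - 2} = \sqrt{-2227} = i \sqrt{2227}$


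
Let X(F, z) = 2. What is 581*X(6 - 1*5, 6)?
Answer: 1162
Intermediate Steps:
581*X(6 - 1*5, 6) = 581*2 = 1162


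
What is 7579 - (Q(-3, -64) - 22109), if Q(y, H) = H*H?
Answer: 25592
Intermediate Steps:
Q(y, H) = H²
7579 - (Q(-3, -64) - 22109) = 7579 - ((-64)² - 22109) = 7579 - (4096 - 22109) = 7579 - 1*(-18013) = 7579 + 18013 = 25592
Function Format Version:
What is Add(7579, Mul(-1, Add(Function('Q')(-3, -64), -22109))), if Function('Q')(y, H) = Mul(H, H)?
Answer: 25592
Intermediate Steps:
Function('Q')(y, H) = Pow(H, 2)
Add(7579, Mul(-1, Add(Function('Q')(-3, -64), -22109))) = Add(7579, Mul(-1, Add(Pow(-64, 2), -22109))) = Add(7579, Mul(-1, Add(4096, -22109))) = Add(7579, Mul(-1, -18013)) = Add(7579, 18013) = 25592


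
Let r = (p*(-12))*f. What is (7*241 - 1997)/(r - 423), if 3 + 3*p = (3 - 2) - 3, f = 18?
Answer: 310/63 ≈ 4.9206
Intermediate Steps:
p = -5/3 (p = -1 + ((3 - 2) - 3)/3 = -1 + (1 - 3)/3 = -1 + (⅓)*(-2) = -1 - ⅔ = -5/3 ≈ -1.6667)
r = 360 (r = -5/3*(-12)*18 = 20*18 = 360)
(7*241 - 1997)/(r - 423) = (7*241 - 1997)/(360 - 423) = (1687 - 1997)/(-63) = -310*(-1/63) = 310/63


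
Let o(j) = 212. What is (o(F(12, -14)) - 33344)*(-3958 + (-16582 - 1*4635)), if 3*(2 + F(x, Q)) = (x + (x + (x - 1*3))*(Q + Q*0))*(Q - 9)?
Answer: 834098100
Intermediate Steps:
F(x, Q) = -2 + (-9 + Q)*(x + Q*(-3 + 2*x))/3 (F(x, Q) = -2 + ((x + (x + (x - 1*3))*(Q + Q*0))*(Q - 9))/3 = -2 + ((x + (x + (x - 3))*(Q + 0))*(-9 + Q))/3 = -2 + ((x + (x + (-3 + x))*Q)*(-9 + Q))/3 = -2 + ((x + (-3 + 2*x)*Q)*(-9 + Q))/3 = -2 + ((x + Q*(-3 + 2*x))*(-9 + Q))/3 = -2 + ((-9 + Q)*(x + Q*(-3 + 2*x)))/3 = -2 + (-9 + Q)*(x + Q*(-3 + 2*x))/3)
(o(F(12, -14)) - 33344)*(-3958 + (-16582 - 1*4635)) = (212 - 33344)*(-3958 + (-16582 - 1*4635)) = -33132*(-3958 + (-16582 - 4635)) = -33132*(-3958 - 21217) = -33132*(-25175) = 834098100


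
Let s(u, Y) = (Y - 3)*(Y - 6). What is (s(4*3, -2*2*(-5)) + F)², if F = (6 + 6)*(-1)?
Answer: 51076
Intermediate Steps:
s(u, Y) = (-6 + Y)*(-3 + Y) (s(u, Y) = (-3 + Y)*(-6 + Y) = (-6 + Y)*(-3 + Y))
F = -12 (F = 12*(-1) = -12)
(s(4*3, -2*2*(-5)) + F)² = ((18 + (-2*2*(-5))² - 9*(-2*2)*(-5)) - 12)² = ((18 + (-4*(-5))² - (-36)*(-5)) - 12)² = ((18 + 20² - 9*20) - 12)² = ((18 + 400 - 180) - 12)² = (238 - 12)² = 226² = 51076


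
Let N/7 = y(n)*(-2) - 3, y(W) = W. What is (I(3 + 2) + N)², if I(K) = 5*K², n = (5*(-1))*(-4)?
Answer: 30976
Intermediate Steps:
n = 20 (n = -5*(-4) = 20)
N = -301 (N = 7*(20*(-2) - 3) = 7*(-40 - 3) = 7*(-43) = -301)
(I(3 + 2) + N)² = (5*(3 + 2)² - 301)² = (5*5² - 301)² = (5*25 - 301)² = (125 - 301)² = (-176)² = 30976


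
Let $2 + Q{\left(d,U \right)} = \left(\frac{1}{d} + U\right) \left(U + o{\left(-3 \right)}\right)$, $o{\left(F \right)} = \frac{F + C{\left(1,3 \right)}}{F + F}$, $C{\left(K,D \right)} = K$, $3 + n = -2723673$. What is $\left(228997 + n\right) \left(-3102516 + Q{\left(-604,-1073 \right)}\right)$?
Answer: $\frac{1470280373050203}{302} \approx 4.8685 \cdot 10^{12}$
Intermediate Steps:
$n = -2723676$ ($n = -3 - 2723673 = -2723676$)
$o{\left(F \right)} = \frac{1 + F}{2 F}$ ($o{\left(F \right)} = \frac{F + 1}{F + F} = \frac{1 + F}{2 F}$)
$Q{\left(d,U \right)} = -2 + \left(\frac{1}{3} + U\right) \left(U + \frac{1}{d}\right)$ ($Q{\left(d,U \right)} = -2 + \left(\frac{1}{d} + U\right) \left(U + \frac{1 - 3}{2 \left(-3\right)}\right) = -2 + \left(U + \frac{1}{d}\right) \left(U + \frac{1}{2} \left(- \frac{1}{3}\right) \left(-2\right)\right) = -2 + \left(U + \frac{1}{d}\right) \left(U + \frac{1}{3}\right) = -2 + \left(U + \frac{1}{d}\right) \left(\frac{1}{3} + U\right) = -2 + \left(\frac{1}{3} + U\right) \left(U + \frac{1}{d}\right)$)
$\left(228997 + n\right) \left(-3102516 + Q{\left(-604,-1073 \right)}\right) = \left(228997 - 2723676\right) \left(-3102516 + \left(-2 + \left(-1073\right)^{2} + \frac{1}{3} \left(-1073\right) + \frac{1}{3 \left(-604\right)} - \frac{1073}{-604}\right)\right) = - 2494679 \left(-3102516 - - \frac{347593275}{302}\right) = - 2494679 \left(-3102516 + \frac{347593275}{302}\right) = \left(-2494679\right) \left(- \frac{589366557}{302}\right) = \frac{1470280373050203}{302}$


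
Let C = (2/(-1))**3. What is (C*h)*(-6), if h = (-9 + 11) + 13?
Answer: 720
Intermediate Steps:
C = -8 (C = (2*(-1))**3 = (-2)**3 = -8)
h = 15 (h = 2 + 13 = 15)
(C*h)*(-6) = -8*15*(-6) = -120*(-6) = 720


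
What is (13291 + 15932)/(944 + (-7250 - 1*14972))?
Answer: -29223/21278 ≈ -1.3734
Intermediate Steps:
(13291 + 15932)/(944 + (-7250 - 1*14972)) = 29223/(944 + (-7250 - 14972)) = 29223/(944 - 22222) = 29223/(-21278) = 29223*(-1/21278) = -29223/21278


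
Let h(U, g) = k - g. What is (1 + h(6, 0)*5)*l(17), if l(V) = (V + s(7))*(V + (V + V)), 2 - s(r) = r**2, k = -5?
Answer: 36720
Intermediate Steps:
h(U, g) = -5 - g
s(r) = 2 - r**2
l(V) = 3*V*(-47 + V) (l(V) = (V + (2 - 1*7**2))*(V + (V + V)) = (V + (2 - 1*49))*(V + 2*V) = (V + (2 - 49))*(3*V) = (V - 47)*(3*V) = (-47 + V)*(3*V) = 3*V*(-47 + V))
(1 + h(6, 0)*5)*l(17) = (1 + (-5 - 1*0)*5)*(3*17*(-47 + 17)) = (1 + (-5 + 0)*5)*(3*17*(-30)) = (1 - 5*5)*(-1530) = (1 - 25)*(-1530) = -24*(-1530) = 36720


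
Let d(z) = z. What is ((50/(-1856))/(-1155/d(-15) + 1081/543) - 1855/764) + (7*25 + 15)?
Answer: 1426017437095/7602521216 ≈ 187.57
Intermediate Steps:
((50/(-1856))/(-1155/d(-15) + 1081/543) - 1855/764) + (7*25 + 15) = ((50/(-1856))/(-1155/(-15) + 1081/543) - 1855/764) + (7*25 + 15) = ((50*(-1/1856))/(-1155*(-1/15) + 1081*(1/543)) - 1855*1/764) + (175 + 15) = (-25/(928*(77 + 1081/543)) - 1855/764) + 190 = (-25/(928*42892/543) - 1855/764) + 190 = (-25/928*543/42892 - 1855/764) + 190 = (-13575/39803776 - 1855/764) + 190 = -18461593945/7602521216 + 190 = 1426017437095/7602521216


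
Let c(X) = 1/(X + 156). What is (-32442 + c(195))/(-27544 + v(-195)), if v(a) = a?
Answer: 11387141/9736389 ≈ 1.1695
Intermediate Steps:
c(X) = 1/(156 + X)
(-32442 + c(195))/(-27544 + v(-195)) = (-32442 + 1/(156 + 195))/(-27544 - 195) = (-32442 + 1/351)/(-27739) = (-32442 + 1/351)*(-1/27739) = -11387141/351*(-1/27739) = 11387141/9736389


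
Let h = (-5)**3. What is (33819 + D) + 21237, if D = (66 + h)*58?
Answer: 51634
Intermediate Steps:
h = -125
D = -3422 (D = (66 - 125)*58 = -59*58 = -3422)
(33819 + D) + 21237 = (33819 - 3422) + 21237 = 30397 + 21237 = 51634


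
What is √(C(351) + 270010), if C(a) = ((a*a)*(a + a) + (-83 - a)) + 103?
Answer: √86756781 ≈ 9314.3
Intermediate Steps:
C(a) = 20 - a + 2*a³ (C(a) = (a²*(2*a) + (-83 - a)) + 103 = (2*a³ + (-83 - a)) + 103 = (-83 - a + 2*a³) + 103 = 20 - a + 2*a³)
√(C(351) + 270010) = √((20 - 1*351 + 2*351³) + 270010) = √((20 - 351 + 2*43243551) + 270010) = √((20 - 351 + 86487102) + 270010) = √(86486771 + 270010) = √86756781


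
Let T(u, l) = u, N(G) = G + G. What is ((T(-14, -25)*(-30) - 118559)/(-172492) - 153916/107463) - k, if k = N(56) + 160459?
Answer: -2976439447018831/18536507796 ≈ -1.6057e+5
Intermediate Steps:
N(G) = 2*G
k = 160571 (k = 2*56 + 160459 = 112 + 160459 = 160571)
((T(-14, -25)*(-30) - 118559)/(-172492) - 153916/107463) - k = ((-14*(-30) - 118559)/(-172492) - 153916/107463) - 1*160571 = ((420 - 118559)*(-1/172492) - 153916*1/107463) - 160571 = (-118139*(-1/172492) - 153916/107463) - 160571 = (118139/172492 - 153916/107463) - 160571 = -13853707315/18536507796 - 160571 = -2976439447018831/18536507796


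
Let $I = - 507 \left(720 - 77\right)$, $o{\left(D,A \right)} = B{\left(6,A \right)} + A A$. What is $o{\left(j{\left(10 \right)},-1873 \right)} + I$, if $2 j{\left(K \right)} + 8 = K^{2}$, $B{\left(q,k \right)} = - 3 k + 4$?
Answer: $3187751$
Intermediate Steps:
$B{\left(q,k \right)} = 4 - 3 k$
$j{\left(K \right)} = -4 + \frac{K^{2}}{2}$
$o{\left(D,A \right)} = 4 + A^{2} - 3 A$ ($o{\left(D,A \right)} = \left(4 - 3 A\right) + A A = \left(4 - 3 A\right) + A^{2} = 4 + A^{2} - 3 A$)
$I = -326001$ ($I = \left(-507\right) 643 = -326001$)
$o{\left(j{\left(10 \right)},-1873 \right)} + I = \left(4 + \left(-1873\right)^{2} - -5619\right) - 326001 = \left(4 + 3508129 + 5619\right) - 326001 = 3513752 - 326001 = 3187751$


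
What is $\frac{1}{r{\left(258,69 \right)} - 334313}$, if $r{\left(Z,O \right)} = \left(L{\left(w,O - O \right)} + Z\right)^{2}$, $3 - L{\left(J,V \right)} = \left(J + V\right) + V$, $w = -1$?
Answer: $- \frac{1}{265669} \approx -3.7641 \cdot 10^{-6}$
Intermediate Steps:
$L{\left(J,V \right)} = 3 - J - 2 V$ ($L{\left(J,V \right)} = 3 - \left(\left(J + V\right) + V\right) = 3 - \left(J + 2 V\right) = 3 - J - 2 V$)
$r{\left(Z,O \right)} = \left(4 + Z\right)^{2}$ ($r{\left(Z,O \right)} = \left(\left(3 - -1 - 2 \left(O - O\right)\right) + Z\right)^{2} = \left(\left(3 + 1 - 0\right) + Z\right)^{2} = \left(\left(3 + 1 + 0\right) + Z\right)^{2} = \left(4 + Z\right)^{2}$)
$\frac{1}{r{\left(258,69 \right)} - 334313} = \frac{1}{\left(4 + 258\right)^{2} - 334313} = \frac{1}{262^{2} - 334313} = \frac{1}{68644 - 334313} = \frac{1}{-265669} = - \frac{1}{265669}$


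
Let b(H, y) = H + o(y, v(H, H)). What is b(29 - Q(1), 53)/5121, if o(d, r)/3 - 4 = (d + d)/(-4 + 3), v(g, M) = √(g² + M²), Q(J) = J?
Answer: -278/5121 ≈ -0.054286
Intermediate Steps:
v(g, M) = √(M² + g²)
o(d, r) = 12 - 6*d (o(d, r) = 12 + 3*((d + d)/(-4 + 3)) = 12 + 3*((2*d)/(-1)) = 12 + 3*((2*d)*(-1)) = 12 + 3*(-2*d) = 12 - 6*d)
b(H, y) = 12 + H - 6*y (b(H, y) = H + (12 - 6*y) = 12 + H - 6*y)
b(29 - Q(1), 53)/5121 = (12 + (29 - 1*1) - 6*53)/5121 = (12 + (29 - 1) - 318)*(1/5121) = (12 + 28 - 318)*(1/5121) = -278*1/5121 = -278/5121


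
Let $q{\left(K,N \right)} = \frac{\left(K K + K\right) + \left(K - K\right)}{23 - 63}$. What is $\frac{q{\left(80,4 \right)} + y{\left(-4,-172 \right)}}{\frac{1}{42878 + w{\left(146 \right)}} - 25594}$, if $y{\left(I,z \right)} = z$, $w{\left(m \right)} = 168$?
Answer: $\frac{14377364}{1101719323} \approx 0.01305$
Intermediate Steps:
$q{\left(K,N \right)} = - \frac{K}{40} - \frac{K^{2}}{40}$ ($q{\left(K,N \right)} = \frac{\left(K^{2} + K\right) + 0}{-40} = \left(\left(K + K^{2}\right) + 0\right) \left(- \frac{1}{40}\right) = \left(K + K^{2}\right) \left(- \frac{1}{40}\right) = - \frac{K}{40} - \frac{K^{2}}{40}$)
$\frac{q{\left(80,4 \right)} + y{\left(-4,-172 \right)}}{\frac{1}{42878 + w{\left(146 \right)}} - 25594} = \frac{\left(- \frac{1}{40}\right) 80 \left(1 + 80\right) - 172}{\frac{1}{42878 + 168} - 25594} = \frac{\left(- \frac{1}{40}\right) 80 \cdot 81 - 172}{\frac{1}{43046} - 25594} = \frac{-162 - 172}{\frac{1}{43046} - 25594} = - \frac{334}{- \frac{1101719323}{43046}} = \left(-334\right) \left(- \frac{43046}{1101719323}\right) = \frac{14377364}{1101719323}$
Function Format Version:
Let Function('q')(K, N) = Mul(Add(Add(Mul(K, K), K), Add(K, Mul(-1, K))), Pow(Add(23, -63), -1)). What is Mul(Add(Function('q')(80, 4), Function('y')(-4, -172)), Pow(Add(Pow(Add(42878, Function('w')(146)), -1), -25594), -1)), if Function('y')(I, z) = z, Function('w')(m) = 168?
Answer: Rational(14377364, 1101719323) ≈ 0.013050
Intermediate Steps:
Function('q')(K, N) = Add(Mul(Rational(-1, 40), K), Mul(Rational(-1, 40), Pow(K, 2))) (Function('q')(K, N) = Mul(Add(Add(Pow(K, 2), K), 0), Pow(-40, -1)) = Mul(Add(Add(K, Pow(K, 2)), 0), Rational(-1, 40)) = Mul(Add(K, Pow(K, 2)), Rational(-1, 40)) = Add(Mul(Rational(-1, 40), K), Mul(Rational(-1, 40), Pow(K, 2))))
Mul(Add(Function('q')(80, 4), Function('y')(-4, -172)), Pow(Add(Pow(Add(42878, Function('w')(146)), -1), -25594), -1)) = Mul(Add(Mul(Rational(-1, 40), 80, Add(1, 80)), -172), Pow(Add(Pow(Add(42878, 168), -1), -25594), -1)) = Mul(Add(Mul(Rational(-1, 40), 80, 81), -172), Pow(Add(Pow(43046, -1), -25594), -1)) = Mul(Add(-162, -172), Pow(Add(Rational(1, 43046), -25594), -1)) = Mul(-334, Pow(Rational(-1101719323, 43046), -1)) = Mul(-334, Rational(-43046, 1101719323)) = Rational(14377364, 1101719323)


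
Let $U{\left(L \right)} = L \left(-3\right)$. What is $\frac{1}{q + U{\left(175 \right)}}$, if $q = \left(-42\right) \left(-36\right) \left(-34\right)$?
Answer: $- \frac{1}{51933} \approx -1.9256 \cdot 10^{-5}$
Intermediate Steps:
$q = -51408$ ($q = 1512 \left(-34\right) = -51408$)
$U{\left(L \right)} = - 3 L$
$\frac{1}{q + U{\left(175 \right)}} = \frac{1}{-51408 - 525} = \frac{1}{-51933} = - \frac{1}{51933}$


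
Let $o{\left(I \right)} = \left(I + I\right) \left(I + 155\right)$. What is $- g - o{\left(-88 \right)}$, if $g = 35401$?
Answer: $-23609$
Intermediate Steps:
$o{\left(I \right)} = 2 I \left(155 + I\right)$
$- g - o{\left(-88 \right)} = \left(-1\right) 35401 - 2 \left(-88\right) \left(155 - 88\right) = -35401 - 2 \left(-88\right) 67 = -35401 - -11792 = -35401 + 11792 = -23609$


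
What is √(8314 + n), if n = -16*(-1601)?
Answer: 3*√3770 ≈ 184.20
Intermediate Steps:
n = 25616
√(8314 + n) = √(8314 + 25616) = √33930 = 3*√3770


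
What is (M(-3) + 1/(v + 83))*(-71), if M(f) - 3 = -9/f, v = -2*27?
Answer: -12425/29 ≈ -428.45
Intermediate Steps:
v = -54
M(f) = 3 - 9/f
(M(-3) + 1/(v + 83))*(-71) = ((3 - 9/(-3)) + 1/(-54 + 83))*(-71) = ((3 - 9*(-1/3)) + 1/29)*(-71) = ((3 + 3) + 1/29)*(-71) = (6 + 1/29)*(-71) = (175/29)*(-71) = -12425/29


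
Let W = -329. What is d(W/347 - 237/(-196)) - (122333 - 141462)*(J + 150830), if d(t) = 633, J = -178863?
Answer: -536242624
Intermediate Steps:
d(W/347 - 237/(-196)) - (122333 - 141462)*(J + 150830) = 633 - (122333 - 141462)*(-178863 + 150830) = 633 - (-19129)*(-28033) = 633 - 1*536243257 = 633 - 536243257 = -536242624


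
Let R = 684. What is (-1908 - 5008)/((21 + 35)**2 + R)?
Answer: -1729/955 ≈ -1.8105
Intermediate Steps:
(-1908 - 5008)/((21 + 35)**2 + R) = (-1908 - 5008)/((21 + 35)**2 + 684) = -6916/(56**2 + 684) = -6916/(3136 + 684) = -6916/3820 = -6916*1/3820 = -1729/955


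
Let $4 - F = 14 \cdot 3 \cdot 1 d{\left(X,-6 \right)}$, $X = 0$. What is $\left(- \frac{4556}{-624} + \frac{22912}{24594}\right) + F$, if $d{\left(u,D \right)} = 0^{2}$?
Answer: $\frac{7822249}{639444} \approx 12.233$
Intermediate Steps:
$d{\left(u,D \right)} = 0$
$F = 4$ ($F = 4 - 14 \cdot 3 \cdot 1 \cdot 0 = 4 - 14 \cdot 3 \cdot 0 = 4 - 42 \cdot 0 = 4 - 0 = 4 + 0 = 4$)
$\left(- \frac{4556}{-624} + \frac{22912}{24594}\right) + F = \left(- \frac{4556}{-624} + \frac{22912}{24594}\right) + 4 = \left(\left(-4556\right) \left(- \frac{1}{624}\right) + 22912 \cdot \frac{1}{24594}\right) + 4 = \left(\frac{1139}{156} + \frac{11456}{12297}\right) + 4 = \frac{5264473}{639444} + 4 = \frac{7822249}{639444}$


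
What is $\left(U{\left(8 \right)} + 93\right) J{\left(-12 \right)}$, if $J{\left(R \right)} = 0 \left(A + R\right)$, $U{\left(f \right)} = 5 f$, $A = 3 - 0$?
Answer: $0$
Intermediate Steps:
$A = 3$ ($A = 3 + 0 = 3$)
$J{\left(R \right)} = 0$ ($J{\left(R \right)} = 0 \left(3 + R\right) = 0$)
$\left(U{\left(8 \right)} + 93\right) J{\left(-12 \right)} = \left(5 \cdot 8 + 93\right) 0 = \left(40 + 93\right) 0 = 133 \cdot 0 = 0$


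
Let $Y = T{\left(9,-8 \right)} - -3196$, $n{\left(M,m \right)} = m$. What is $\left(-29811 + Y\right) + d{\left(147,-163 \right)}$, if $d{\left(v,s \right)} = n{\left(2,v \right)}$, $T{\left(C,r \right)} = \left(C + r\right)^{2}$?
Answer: $-26467$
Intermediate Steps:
$d{\left(v,s \right)} = v$
$Y = 3197$ ($Y = \left(9 - 8\right)^{2} - -3196 = 1^{2} + 3196 = 1 + 3196 = 3197$)
$\left(-29811 + Y\right) + d{\left(147,-163 \right)} = \left(-29811 + 3197\right) + 147 = -26614 + 147 = -26467$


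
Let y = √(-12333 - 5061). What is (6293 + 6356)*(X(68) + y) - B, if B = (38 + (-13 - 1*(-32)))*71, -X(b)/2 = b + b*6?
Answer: -12045895 + 12649*I*√17394 ≈ -1.2046e+7 + 1.6682e+6*I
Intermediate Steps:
y = I*√17394 (y = √(-17394) = I*√17394 ≈ 131.89*I)
X(b) = -14*b (X(b) = -2*(b + b*6) = -2*(b + 6*b) = -14*b)
B = 4047 (B = (38 + (-13 + 32))*71 = (38 + 19)*71 = 57*71 = 4047)
(6293 + 6356)*(X(68) + y) - B = (6293 + 6356)*(-14*68 + I*√17394) - 1*4047 = 12649*(-952 + I*√17394) - 4047 = (-12041848 + 12649*I*√17394) - 4047 = -12045895 + 12649*I*√17394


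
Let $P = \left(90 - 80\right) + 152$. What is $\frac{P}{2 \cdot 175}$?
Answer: $\frac{81}{175} \approx 0.46286$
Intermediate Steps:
$P = 162$ ($P = 10 + 152 = 162$)
$\frac{P}{2 \cdot 175} = \frac{162}{2 \cdot 175} = \frac{162}{350} = 162 \cdot \frac{1}{350} = \frac{81}{175}$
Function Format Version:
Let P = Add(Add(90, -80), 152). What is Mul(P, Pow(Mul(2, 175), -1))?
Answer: Rational(81, 175) ≈ 0.46286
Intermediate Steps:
P = 162 (P = Add(10, 152) = 162)
Mul(P, Pow(Mul(2, 175), -1)) = Mul(162, Pow(Mul(2, 175), -1)) = Mul(162, Pow(350, -1)) = Mul(162, Rational(1, 350)) = Rational(81, 175)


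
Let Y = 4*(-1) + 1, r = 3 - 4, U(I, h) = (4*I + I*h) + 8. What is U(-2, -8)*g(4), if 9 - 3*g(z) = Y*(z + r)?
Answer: 96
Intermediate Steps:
U(I, h) = 8 + 4*I + I*h
r = -1
Y = -3 (Y = -4 + 1 = -3)
g(z) = 2 + z (g(z) = 3 - (-1)*(z - 1) = 3 - (-1)*(-1 + z) = 3 - (3 - 3*z)/3 = 3 + (-1 + z) = 2 + z)
U(-2, -8)*g(4) = (8 + 4*(-2) - 2*(-8))*(2 + 4) = (8 - 8 + 16)*6 = 16*6 = 96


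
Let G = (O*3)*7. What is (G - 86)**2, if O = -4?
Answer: 28900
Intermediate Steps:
G = -84 (G = -4*3*7 = -12*7 = -84)
(G - 86)**2 = (-84 - 86)**2 = (-170)**2 = 28900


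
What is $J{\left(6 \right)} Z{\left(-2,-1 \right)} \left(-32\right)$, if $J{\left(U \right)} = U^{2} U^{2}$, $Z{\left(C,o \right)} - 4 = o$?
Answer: $-124416$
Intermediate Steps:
$Z{\left(C,o \right)} = 4 + o$
$J{\left(U \right)} = U^{4}$
$J{\left(6 \right)} Z{\left(-2,-1 \right)} \left(-32\right) = 6^{4} \left(4 - 1\right) \left(-32\right) = 1296 \cdot 3 \left(-32\right) = 3888 \left(-32\right) = -124416$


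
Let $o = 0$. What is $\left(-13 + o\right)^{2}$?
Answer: $169$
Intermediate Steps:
$\left(-13 + o\right)^{2} = \left(-13 + 0\right)^{2} = \left(-13\right)^{2} = 169$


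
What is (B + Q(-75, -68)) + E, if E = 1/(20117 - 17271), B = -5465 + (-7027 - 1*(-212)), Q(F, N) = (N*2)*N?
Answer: -8629071/2846 ≈ -3032.0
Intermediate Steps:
Q(F, N) = 2*N**2 (Q(F, N) = (2*N)*N = 2*N**2)
B = -12280 (B = -5465 + (-7027 + 212) = -5465 - 6815 = -12280)
E = 1/2846 ≈ 0.00035137
(B + Q(-75, -68)) + E = (-12280 + 2*(-68)**2) + 1/2846 = (-12280 + 2*4624) + 1/2846 = (-12280 + 9248) + 1/2846 = -3032 + 1/2846 = -8629071/2846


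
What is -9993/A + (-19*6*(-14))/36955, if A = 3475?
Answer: -3828897/1351775 ≈ -2.8325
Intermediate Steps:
-9993/A + (-19*6*(-14))/36955 = -9993/3475 + (-19*6*(-14))/36955 = -9993*1/3475 - 114*(-14)*(1/36955) = -9993/3475 + 1596*(1/36955) = -9993/3475 + 84/1945 = -3828897/1351775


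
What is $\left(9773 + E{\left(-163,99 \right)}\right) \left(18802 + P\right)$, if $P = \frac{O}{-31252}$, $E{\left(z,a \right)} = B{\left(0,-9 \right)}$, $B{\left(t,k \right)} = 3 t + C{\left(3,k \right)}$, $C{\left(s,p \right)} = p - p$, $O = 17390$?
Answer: $\frac{2871222931961}{15626} \approx 1.8375 \cdot 10^{8}$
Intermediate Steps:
$C{\left(s,p \right)} = 0$
$B{\left(t,k \right)} = 3 t$ ($B{\left(t,k \right)} = 3 t + 0 = 3 t$)
$E{\left(z,a \right)} = 0$ ($E{\left(z,a \right)} = 3 \cdot 0 = 0$)
$P = - \frac{8695}{15626}$ ($P = \frac{17390}{-31252} = 17390 \left(- \frac{1}{31252}\right) = - \frac{8695}{15626} \approx -0.55644$)
$\left(9773 + E{\left(-163,99 \right)}\right) \left(18802 + P\right) = \left(9773 + 0\right) \left(18802 - \frac{8695}{15626}\right) = 9773 \cdot \frac{293791357}{15626} = \frac{2871222931961}{15626}$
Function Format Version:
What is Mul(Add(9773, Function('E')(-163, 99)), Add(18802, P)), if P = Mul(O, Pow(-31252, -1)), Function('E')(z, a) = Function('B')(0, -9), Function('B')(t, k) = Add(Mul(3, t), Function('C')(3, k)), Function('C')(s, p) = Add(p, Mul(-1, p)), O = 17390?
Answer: Rational(2871222931961, 15626) ≈ 1.8375e+8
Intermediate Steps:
Function('C')(s, p) = 0
Function('B')(t, k) = Mul(3, t) (Function('B')(t, k) = Add(Mul(3, t), 0) = Mul(3, t))
Function('E')(z, a) = 0 (Function('E')(z, a) = Mul(3, 0) = 0)
P = Rational(-8695, 15626) (P = Mul(17390, Pow(-31252, -1)) = Mul(17390, Rational(-1, 31252)) = Rational(-8695, 15626) ≈ -0.55644)
Mul(Add(9773, Function('E')(-163, 99)), Add(18802, P)) = Mul(Add(9773, 0), Add(18802, Rational(-8695, 15626))) = Mul(9773, Rational(293791357, 15626)) = Rational(2871222931961, 15626)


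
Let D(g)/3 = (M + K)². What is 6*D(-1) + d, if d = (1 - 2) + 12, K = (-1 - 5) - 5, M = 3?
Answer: 1163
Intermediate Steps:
K = -11 (K = -6 - 5 = -11)
D(g) = 192 (D(g) = 3*(3 - 11)² = 3*(-8)² = 3*64 = 192)
d = 11 (d = -1 + 12 = 11)
6*D(-1) + d = 6*192 + 11 = 1152 + 11 = 1163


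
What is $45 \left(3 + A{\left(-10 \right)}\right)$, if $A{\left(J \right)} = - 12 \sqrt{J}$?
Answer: $135 - 540 i \sqrt{10} \approx 135.0 - 1707.6 i$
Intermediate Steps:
$45 \left(3 + A{\left(-10 \right)}\right) = 45 \left(3 - 12 \sqrt{-10}\right) = 45 \left(3 - 12 i \sqrt{10}\right) = 135 - 540 i \sqrt{10}$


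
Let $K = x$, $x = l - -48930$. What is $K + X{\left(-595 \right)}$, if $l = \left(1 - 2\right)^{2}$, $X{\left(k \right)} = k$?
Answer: $48336$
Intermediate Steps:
$l = 1$ ($l = \left(-1\right)^{2} = 1$)
$x = 48931$ ($x = 1 - -48930 = 1 + 48930 = 48931$)
$K = 48931$
$K + X{\left(-595 \right)} = 48931 - 595 = 48336$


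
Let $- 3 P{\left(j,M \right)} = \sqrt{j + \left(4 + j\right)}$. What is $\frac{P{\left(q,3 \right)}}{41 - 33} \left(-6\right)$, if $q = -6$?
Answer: $\frac{i \sqrt{2}}{2} \approx 0.70711 i$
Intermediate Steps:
$P{\left(j,M \right)} = - \frac{\sqrt{4 + 2 j}}{3}$ ($P{\left(j,M \right)} = - \frac{\sqrt{j + \left(4 + j\right)}}{3} = - \frac{\sqrt{4 + 2 j}}{3}$)
$\frac{P{\left(q,3 \right)}}{41 - 33} \left(-6\right) = \frac{\left(- \frac{1}{3}\right) \sqrt{4 + 2 \left(-6\right)}}{41 - 33} \left(-6\right) = \frac{\left(- \frac{1}{3}\right) \sqrt{4 - 12}}{8} \left(-6\right) = \frac{\left(- \frac{1}{3}\right) \sqrt{-8}}{8} \left(-6\right) = \frac{\left(- \frac{1}{3}\right) 2 i \sqrt{2}}{8} \left(-6\right) = \frac{\left(- \frac{2}{3}\right) i \sqrt{2}}{8} \left(-6\right) = - \frac{i \sqrt{2}}{12} \left(-6\right) = \frac{i \sqrt{2}}{2}$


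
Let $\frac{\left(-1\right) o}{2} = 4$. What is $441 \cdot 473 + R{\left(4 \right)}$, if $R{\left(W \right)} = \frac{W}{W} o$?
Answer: $208585$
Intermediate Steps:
$o = -8$ ($o = \left(-2\right) 4 = -8$)
$R{\left(W \right)} = -8$ ($R{\left(W \right)} = \frac{W}{W} \left(-8\right) = 1 \left(-8\right) = -8$)
$441 \cdot 473 + R{\left(4 \right)} = 441 \cdot 473 - 8 = 208593 - 8 = 208585$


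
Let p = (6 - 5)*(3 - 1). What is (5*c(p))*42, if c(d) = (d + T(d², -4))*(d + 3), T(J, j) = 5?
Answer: 7350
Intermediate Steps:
p = 2 (p = 1*2 = 2)
c(d) = (3 + d)*(5 + d) (c(d) = (d + 5)*(d + 3) = (5 + d)*(3 + d) = (3 + d)*(5 + d))
(5*c(p))*42 = (5*(15 + 2² + 8*2))*42 = (5*(15 + 4 + 16))*42 = (5*35)*42 = 175*42 = 7350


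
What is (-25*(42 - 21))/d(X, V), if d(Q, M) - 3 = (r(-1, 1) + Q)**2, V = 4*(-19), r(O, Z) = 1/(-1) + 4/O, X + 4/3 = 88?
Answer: -4725/60052 ≈ -0.078682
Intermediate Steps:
X = 260/3 (X = -4/3 + 88 = 260/3 ≈ 86.667)
r(O, Z) = -1 + 4/O (r(O, Z) = 1*(-1) + 4/O = -1 + 4/O)
V = -76
d(Q, M) = 3 + (-5 + Q)**2 (d(Q, M) = 3 + ((4 - 1*(-1))/(-1) + Q)**2 = 3 + (-(4 + 1) + Q)**2 = 3 + (-1*5 + Q)**2 = 3 + (-5 + Q)**2)
(-25*(42 - 21))/d(X, V) = (-25*(42 - 21))/(3 + (-5 + 260/3)**2) = (-25*21)/(3 + (245/3)**2) = -525/(3 + 60025/9) = -525/60052/9 = -525*9/60052 = -4725/60052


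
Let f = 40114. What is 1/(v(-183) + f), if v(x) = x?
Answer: 1/39931 ≈ 2.5043e-5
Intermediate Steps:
1/(v(-183) + f) = 1/(-183 + 40114) = 1/39931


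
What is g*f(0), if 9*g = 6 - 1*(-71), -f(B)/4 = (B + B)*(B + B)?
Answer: 0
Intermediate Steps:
f(B) = -16*B**2 (f(B) = -4*(B + B)*(B + B) = -4*2*B*2*B = -16*B**2)
g = 77/9 (g = (6 - 1*(-71))/9 = (6 + 71)/9 = (1/9)*77 = 77/9 ≈ 8.5556)
g*f(0) = 77*(-16*0**2)/9 = 77*(-16*0)/9 = (77/9)*0 = 0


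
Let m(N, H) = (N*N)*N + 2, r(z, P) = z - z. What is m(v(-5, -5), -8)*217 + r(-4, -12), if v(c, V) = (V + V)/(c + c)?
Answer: 651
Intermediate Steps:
r(z, P) = 0
v(c, V) = V/c (v(c, V) = (2*V)/((2*c)) = (2*V)*(1/(2*c)) = V/c)
m(N, H) = 2 + N³ (m(N, H) = N²*N + 2 = N³ + 2 = 2 + N³)
m(v(-5, -5), -8)*217 + r(-4, -12) = (2 + (-5/(-5))³)*217 + 0 = (2 + (-5*(-⅕))³)*217 + 0 = (2 + 1³)*217 + 0 = (2 + 1)*217 + 0 = 3*217 + 0 = 651 + 0 = 651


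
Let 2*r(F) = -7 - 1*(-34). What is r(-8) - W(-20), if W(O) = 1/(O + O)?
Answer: 541/40 ≈ 13.525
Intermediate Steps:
r(F) = 27/2 (r(F) = (-7 - 1*(-34))/2 = (-7 + 34)/2 = (½)*27 = 27/2)
W(O) = 1/(2*O)
r(-8) - W(-20) = 27/2 - 1/(2*(-20)) = 27/2 - (-1)/(2*20) = 27/2 - 1*(-1/40) = 27/2 + 1/40 = 541/40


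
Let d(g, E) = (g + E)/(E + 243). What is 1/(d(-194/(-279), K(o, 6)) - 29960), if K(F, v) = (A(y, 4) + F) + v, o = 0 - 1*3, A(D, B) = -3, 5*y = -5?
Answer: -67797/2031197926 ≈ -3.3378e-5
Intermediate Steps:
y = -1 (y = (⅕)*(-5) = -1)
o = -3 (o = 0 - 3 = -3)
K(F, v) = -3 + F + v (K(F, v) = (-3 + F) + v = -3 + F + v)
d(g, E) = (E + g)/(243 + E)
1/(d(-194/(-279), K(o, 6)) - 29960) = 1/(((-3 - 3 + 6) - 194/(-279))/(243 + (-3 - 3 + 6)) - 29960) = 1/((0 - 194*(-1/279))/(243 + 0) - 29960) = 1/((0 + 194/279)/243 - 29960) = 1/((1/243)*(194/279) - 29960) = 1/(194/67797 - 29960) = 1/(-2031197926/67797) = -67797/2031197926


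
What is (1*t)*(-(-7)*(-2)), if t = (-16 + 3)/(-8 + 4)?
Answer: -91/2 ≈ -45.500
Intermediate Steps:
t = 13/4 (t = -13/(-4) = -13*(-¼) = 13/4 ≈ 3.2500)
(1*t)*(-(-7)*(-2)) = (1*(13/4))*(-(-7)*(-2)) = 13*(-7*2)/4 = (13/4)*(-14) = -91/2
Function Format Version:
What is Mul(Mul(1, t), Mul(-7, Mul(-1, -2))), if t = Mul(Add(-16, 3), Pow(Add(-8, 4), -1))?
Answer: Rational(-91, 2) ≈ -45.500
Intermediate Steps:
t = Rational(13, 4) (t = Mul(-13, Pow(-4, -1)) = Mul(-13, Rational(-1, 4)) = Rational(13, 4) ≈ 3.2500)
Mul(Mul(1, t), Mul(-7, Mul(-1, -2))) = Mul(Mul(1, Rational(13, 4)), Mul(-7, Mul(-1, -2))) = Mul(Rational(13, 4), Mul(-7, 2)) = Mul(Rational(13, 4), -14) = Rational(-91, 2)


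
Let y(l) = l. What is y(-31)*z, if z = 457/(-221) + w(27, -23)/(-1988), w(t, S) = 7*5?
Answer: 4057683/62764 ≈ 64.650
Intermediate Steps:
w(t, S) = 35
z = -130893/62764 (z = 457/(-221) + 35/(-1988) = 457*(-1/221) + 35*(-1/1988) = -457/221 - 5/284 = -130893/62764 ≈ -2.0855)
y(-31)*z = -31*(-130893/62764) = 4057683/62764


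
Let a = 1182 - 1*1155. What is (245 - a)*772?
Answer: 168296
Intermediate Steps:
a = 27 (a = 1182 - 1155 = 27)
(245 - a)*772 = (245 - 1*27)*772 = (245 - 27)*772 = 218*772 = 168296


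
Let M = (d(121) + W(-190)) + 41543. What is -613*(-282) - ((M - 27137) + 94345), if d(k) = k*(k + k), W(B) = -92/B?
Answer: 3309089/95 ≈ 34833.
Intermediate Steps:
d(k) = 2*k² (d(k) = k*(2*k) = 2*k²)
M = 6728421/95 (M = (2*121² - 92/(-190)) + 41543 = (2*14641 - 92*(-1/190)) + 41543 = (29282 + 46/95) + 41543 = 2781836/95 + 41543 = 6728421/95 ≈ 70826.)
-613*(-282) - ((M - 27137) + 94345) = -613*(-282) - ((6728421/95 - 27137) + 94345) = 172866 - (4150406/95 + 94345) = 172866 - 1*13113181/95 = 172866 - 13113181/95 = 3309089/95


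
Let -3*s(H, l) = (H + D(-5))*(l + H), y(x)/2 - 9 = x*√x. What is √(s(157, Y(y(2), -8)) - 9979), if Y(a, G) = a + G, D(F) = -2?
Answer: √(-167466 - 1860*√2)/3 ≈ 137.48*I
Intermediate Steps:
y(x) = 18 + 2*x^(3/2) (y(x) = 18 + 2*(x*√x) = 18 + 2*x^(3/2))
Y(a, G) = G + a
s(H, l) = -(-2 + H)*(H + l)/3 (s(H, l) = -(H - 2)*(l + H)/3 = -(-2 + H)*(H + l)/3)
√(s(157, Y(y(2), -8)) - 9979) = √((-⅓*157² + (⅔)*157 + 2*(-8 + (18 + 2*2^(3/2)))/3 - ⅓*157*(-8 + (18 + 2*2^(3/2)))) - 9979) = √((-⅓*24649 + 314/3 + 2*(-8 + (18 + 2*(2*√2)))/3 - ⅓*157*(-8 + (18 + 2*(2*√2)))) - 9979) = √((-24649/3 + 314/3 + 2*(-8 + (18 + 4*√2))/3 - ⅓*157*(-8 + (18 + 4*√2))) - 9979) = √((-24649/3 + 314/3 + 2*(10 + 4*√2)/3 - ⅓*157*(10 + 4*√2)) - 9979) = √((-24649/3 + 314/3 + (20/3 + 8*√2/3) + (-1570/3 - 628*√2/3)) - 9979) = √((-25885/3 - 620*√2/3) - 9979) = √(-55822/3 - 620*√2/3)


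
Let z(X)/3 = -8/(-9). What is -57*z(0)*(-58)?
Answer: 8816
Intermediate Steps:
z(X) = 8/3 (z(X) = 3*(-8/(-9)) = 3*(-8*(-⅑)) = 3*(8/9) = 8/3)
-57*z(0)*(-58) = -57*8/3*(-58) = -152*(-58) = 8816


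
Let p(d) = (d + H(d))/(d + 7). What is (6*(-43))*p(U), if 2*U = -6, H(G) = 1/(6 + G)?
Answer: 172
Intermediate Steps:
U = -3 (U = (½)*(-6) = -3)
p(d) = (d + 1/(6 + d))/(7 + d) (p(d) = (d + 1/(6 + d))/(d + 7) = (d + 1/(6 + d))/(7 + d))
(6*(-43))*p(U) = (6*(-43))*((1 - 3*(6 - 3))/((6 - 3)*(7 - 3))) = -258*(1 - 3*3)/(3*4) = -86*(1 - 9)/4 = -86*(-8)/4 = -258*(-⅔) = 172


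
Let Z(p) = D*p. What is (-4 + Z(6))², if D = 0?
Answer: 16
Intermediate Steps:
Z(p) = 0 (Z(p) = 0*p = 0)
(-4 + Z(6))² = (-4 + 0)² = (-4)² = 16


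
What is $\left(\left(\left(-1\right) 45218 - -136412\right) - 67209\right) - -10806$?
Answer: $34791$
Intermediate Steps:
$\left(\left(\left(-1\right) 45218 - -136412\right) - 67209\right) - -10806 = \left(\left(-45218 + 136412\right) - 67209\right) + \left(11041 - 235\right) = \left(91194 - 67209\right) + 10806 = 23985 + 10806 = 34791$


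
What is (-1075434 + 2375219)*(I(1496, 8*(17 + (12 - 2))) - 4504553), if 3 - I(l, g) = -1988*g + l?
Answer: -5298752922830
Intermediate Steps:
I(l, g) = 3 - l + 1988*g (I(l, g) = 3 - (-1988*g + l) = 3 - (l - 1988*g) = 3 + (-l + 1988*g) = 3 - l + 1988*g)
(-1075434 + 2375219)*(I(1496, 8*(17 + (12 - 2))) - 4504553) = (-1075434 + 2375219)*((3 - 1*1496 + 1988*(8*(17 + (12 - 2)))) - 4504553) = 1299785*((3 - 1496 + 1988*(8*(17 + 10))) - 4504553) = 1299785*((3 - 1496 + 1988*(8*27)) - 4504553) = 1299785*((3 - 1496 + 1988*216) - 4504553) = 1299785*((3 - 1496 + 429408) - 4504553) = 1299785*(427915 - 4504553) = 1299785*(-4076638) = -5298752922830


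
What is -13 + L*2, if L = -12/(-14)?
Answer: -79/7 ≈ -11.286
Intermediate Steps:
L = 6/7 (L = -12*(-1/14) = 6/7 ≈ 0.85714)
-13 + L*2 = -13 + (6/7)*2 = -13 + 12/7 = -79/7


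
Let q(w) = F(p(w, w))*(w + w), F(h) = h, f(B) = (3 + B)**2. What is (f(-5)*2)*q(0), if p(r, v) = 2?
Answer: 0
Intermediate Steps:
q(w) = 4*w (q(w) = 2*(w + w) = 2*(2*w) = 4*w)
(f(-5)*2)*q(0) = ((3 - 5)**2*2)*(4*0) = ((-2)**2*2)*0 = (4*2)*0 = 8*0 = 0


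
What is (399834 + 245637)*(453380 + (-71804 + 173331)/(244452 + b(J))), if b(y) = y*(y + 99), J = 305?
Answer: 107596938666804777/367672 ≈ 2.9264e+11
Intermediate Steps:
b(y) = y*(99 + y)
(399834 + 245637)*(453380 + (-71804 + 173331)/(244452 + b(J))) = (399834 + 245637)*(453380 + (-71804 + 173331)/(244452 + 305*(99 + 305))) = 645471*(453380 + 101527/(244452 + 305*404)) = 645471*(453380 + 101527/(244452 + 123220)) = 645471*(453380 + 101527/367672) = 645471*(166695232887/367672) = 107596938666804777/367672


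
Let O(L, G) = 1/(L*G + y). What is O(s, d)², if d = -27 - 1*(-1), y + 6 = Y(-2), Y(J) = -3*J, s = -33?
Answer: 1/736164 ≈ 1.3584e-6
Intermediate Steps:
y = 0 (y = -6 - 3*(-2) = -6 + 6 = 0)
d = -26 (d = -27 + 1 = -26)
O(L, G) = 1/(G*L) (O(L, G) = 1/(L*G + 0) = 1/(G*L + 0) = 1/(G*L))
O(s, d)² = (1/(-26*(-33)))² = (-1/26*(-1/33))² = (1/858)² = 1/736164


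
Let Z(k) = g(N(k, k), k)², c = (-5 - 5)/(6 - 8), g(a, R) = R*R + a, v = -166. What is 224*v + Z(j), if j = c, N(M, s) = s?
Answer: -36284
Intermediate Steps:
g(a, R) = a + R² (g(a, R) = R² + a = a + R²)
c = 5 (c = -10/(-2) = -10*(-½) = 5)
j = 5
Z(k) = (k + k²)²
224*v + Z(j) = 224*(-166) + 5²*(1 + 5)² = -37184 + 25*6² = -37184 + 25*36 = -37184 + 900 = -36284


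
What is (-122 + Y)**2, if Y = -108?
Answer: 52900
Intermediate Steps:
(-122 + Y)**2 = (-122 - 108)**2 = (-230)**2 = 52900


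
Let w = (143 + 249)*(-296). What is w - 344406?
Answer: -460438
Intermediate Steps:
w = -116032 (w = 392*(-296) = -116032)
w - 344406 = -116032 - 344406 = -460438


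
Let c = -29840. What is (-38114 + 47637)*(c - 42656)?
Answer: -690379408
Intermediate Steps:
(-38114 + 47637)*(c - 42656) = (-38114 + 47637)*(-29840 - 42656) = 9523*(-72496) = -690379408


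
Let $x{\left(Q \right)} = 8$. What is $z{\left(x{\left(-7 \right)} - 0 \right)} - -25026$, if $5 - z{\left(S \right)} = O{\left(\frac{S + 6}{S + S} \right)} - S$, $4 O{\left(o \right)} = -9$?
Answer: $\frac{100165}{4} \approx 25041.0$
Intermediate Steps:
$O{\left(o \right)} = - \frac{9}{4}$ ($O{\left(o \right)} = \frac{1}{4} \left(-9\right) = - \frac{9}{4}$)
$z{\left(S \right)} = \frac{29}{4} + S$ ($z{\left(S \right)} = 5 - \left(- \frac{9}{4} - S\right) = 5 + \left(\frac{9}{4} + S\right) = \frac{29}{4} + S$)
$z{\left(x{\left(-7 \right)} - 0 \right)} - -25026 = \left(\frac{29}{4} + \left(8 - 0\right)\right) - -25026 = \left(\frac{29}{4} + \left(8 + 0\right)\right) + 25026 = \left(\frac{29}{4} + 8\right) + 25026 = \frac{61}{4} + 25026 = \frac{100165}{4}$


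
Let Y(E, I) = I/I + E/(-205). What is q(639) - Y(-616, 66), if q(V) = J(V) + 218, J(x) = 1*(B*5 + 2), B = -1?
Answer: 43254/205 ≈ 211.00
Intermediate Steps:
J(x) = -3 (J(x) = 1*(-1*5 + 2) = 1*(-5 + 2) = 1*(-3) = -3)
Y(E, I) = 1 - E/205 (Y(E, I) = 1 + E*(-1/205) = 1 - E/205)
q(V) = 215 (q(V) = -3 + 218 = 215)
q(639) - Y(-616, 66) = 215 - (1 - 1/205*(-616)) = 215 - (1 + 616/205) = 215 - 1*821/205 = 215 - 821/205 = 43254/205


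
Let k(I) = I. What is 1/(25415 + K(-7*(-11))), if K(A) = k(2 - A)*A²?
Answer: -1/419260 ≈ -2.3852e-6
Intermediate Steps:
K(A) = A²*(2 - A) (K(A) = (2 - A)*A² = A²*(2 - A))
1/(25415 + K(-7*(-11))) = 1/(25415 + (-7*(-11))²*(2 - (-7)*(-11))) = 1/(25415 + 77²*(2 - 1*77)) = 1/(25415 + 5929*(2 - 77)) = 1/(25415 + 5929*(-75)) = 1/(25415 - 444675) = 1/(-419260) = -1/419260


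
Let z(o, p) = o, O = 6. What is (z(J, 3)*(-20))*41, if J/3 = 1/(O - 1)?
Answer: -492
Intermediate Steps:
J = 3/5 (J = 3/(6 - 1) = 3/5 ≈ 0.60000)
(z(J, 3)*(-20))*41 = ((3/5)*(-20))*41 = -12*41 = -492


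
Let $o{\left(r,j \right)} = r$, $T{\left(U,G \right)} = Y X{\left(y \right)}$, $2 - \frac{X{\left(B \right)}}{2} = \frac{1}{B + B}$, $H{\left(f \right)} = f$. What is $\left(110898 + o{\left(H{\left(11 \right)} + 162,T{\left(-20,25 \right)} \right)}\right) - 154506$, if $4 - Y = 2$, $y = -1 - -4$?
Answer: $-43435$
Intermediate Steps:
$y = 3$ ($y = -1 + 4 = 3$)
$Y = 2$ ($Y = 4 - 2 = 2$)
$X{\left(B \right)} = 4 - \frac{1}{B}$ ($X{\left(B \right)} = 4 - \frac{2}{B + B} = 4 - \frac{2}{2 B} = 4 - 2 \frac{1}{2 B} = 4 - \frac{1}{B}$)
$T{\left(U,G \right)} = \frac{22}{3}$ ($T{\left(U,G \right)} = 2 \left(4 - \frac{1}{3}\right) = 2 \cdot \frac{11}{3} = \frac{22}{3}$)
$\left(110898 + o{\left(H{\left(11 \right)} + 162,T{\left(-20,25 \right)} \right)}\right) - 154506 = \left(110898 + \left(11 + 162\right)\right) - 154506 = \left(110898 + 173\right) - 154506 = 111071 - 154506 = -43435$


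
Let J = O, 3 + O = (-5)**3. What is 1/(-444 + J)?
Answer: -1/572 ≈ -0.0017483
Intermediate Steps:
O = -128 (O = -3 + (-5)**3 = -3 - 125 = -128)
J = -128
1/(-444 + J) = 1/(-444 - 128) = 1/(-572) = -1/572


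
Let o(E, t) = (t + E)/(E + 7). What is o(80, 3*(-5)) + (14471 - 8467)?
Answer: 522413/87 ≈ 6004.8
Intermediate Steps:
o(E, t) = (E + t)/(7 + E)
o(80, 3*(-5)) + (14471 - 8467) = (80 + 3*(-5))/(7 + 80) + (14471 - 8467) = (80 - 15)/87 + 6004 = (1/87)*65 + 6004 = 65/87 + 6004 = 522413/87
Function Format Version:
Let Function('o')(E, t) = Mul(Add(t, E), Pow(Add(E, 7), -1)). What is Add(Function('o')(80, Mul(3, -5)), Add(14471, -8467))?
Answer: Rational(522413, 87) ≈ 6004.8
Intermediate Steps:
Function('o')(E, t) = Mul(Pow(Add(7, E), -1), Add(E, t)) (Function('o')(E, t) = Mul(Add(E, t), Pow(Add(7, E), -1)) = Mul(Pow(Add(7, E), -1), Add(E, t)))
Add(Function('o')(80, Mul(3, -5)), Add(14471, -8467)) = Add(Mul(Pow(Add(7, 80), -1), Add(80, Mul(3, -5))), Add(14471, -8467)) = Add(Mul(Pow(87, -1), Add(80, -15)), 6004) = Add(Mul(Rational(1, 87), 65), 6004) = Add(Rational(65, 87), 6004) = Rational(522413, 87)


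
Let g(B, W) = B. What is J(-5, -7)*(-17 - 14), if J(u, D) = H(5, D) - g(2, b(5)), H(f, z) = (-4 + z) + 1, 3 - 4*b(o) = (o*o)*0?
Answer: 372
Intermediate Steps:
b(o) = ¾ (b(o) = ¾ - o*o*0/4 = ¾ - o²*0/4 = ¾ - ¼*0 = ¾ + 0 = ¾)
H(f, z) = -3 + z
J(u, D) = -5 + D (J(u, D) = (-3 + D) - 1*2 = (-3 + D) - 2 = -5 + D)
J(-5, -7)*(-17 - 14) = (-5 - 7)*(-17 - 14) = -12*(-31) = 372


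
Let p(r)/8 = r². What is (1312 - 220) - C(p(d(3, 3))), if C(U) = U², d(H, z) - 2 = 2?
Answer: -15292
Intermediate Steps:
d(H, z) = 4 (d(H, z) = 2 + 2 = 4)
p(r) = 8*r²
(1312 - 220) - C(p(d(3, 3))) = (1312 - 220) - (8*4²)² = 1092 - (8*16)² = 1092 - 1*128² = 1092 - 1*16384 = 1092 - 16384 = -15292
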